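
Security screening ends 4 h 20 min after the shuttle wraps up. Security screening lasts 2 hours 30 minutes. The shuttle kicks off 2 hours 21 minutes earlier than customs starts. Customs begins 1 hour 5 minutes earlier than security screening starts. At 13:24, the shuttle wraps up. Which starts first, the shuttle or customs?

Security screening ends at 13:24 + 260 min = 17:44.
Security screening starts at 17:44 − 150 min = 15:14.
Customs starts at 15:14 − 65 min = 14:09.
The shuttle starts at 14:09 − 141 min = 11:48.
The shuttle starts at 11:48 and customs starts at 14:09, so the shuttle is first.

the shuttle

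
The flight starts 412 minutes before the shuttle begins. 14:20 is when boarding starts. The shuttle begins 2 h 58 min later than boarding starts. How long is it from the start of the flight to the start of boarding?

3 hours 54 minutes

The shuttle starts at 14:20 + 178 min = 17:18.
The flight starts at 17:18 − 412 min = 10:26.
From 10:26 to 14:20 is 3 hours 54 minutes.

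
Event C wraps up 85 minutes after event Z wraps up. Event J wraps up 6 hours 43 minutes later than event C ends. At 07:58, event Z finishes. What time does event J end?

Event C ends at 07:58 + 85 min = 09:23.
Event J ends at 09:23 + 403 min = 16:06.

16:06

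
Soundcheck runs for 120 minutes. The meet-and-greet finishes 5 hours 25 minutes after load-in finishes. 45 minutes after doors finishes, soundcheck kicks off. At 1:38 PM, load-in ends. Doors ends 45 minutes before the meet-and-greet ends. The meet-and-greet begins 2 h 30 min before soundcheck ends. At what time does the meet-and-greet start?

The meet-and-greet ends at 1:38 PM + 325 min = 7:03 PM.
Doors ends at 7:03 PM − 45 min = 6:18 PM.
Soundcheck starts at 6:18 PM + 45 min = 7:03 PM.
Soundcheck ends at 7:03 PM + 120 min = 9:03 PM.
The meet-and-greet starts at 9:03 PM − 150 min = 6:33 PM.

6:33 PM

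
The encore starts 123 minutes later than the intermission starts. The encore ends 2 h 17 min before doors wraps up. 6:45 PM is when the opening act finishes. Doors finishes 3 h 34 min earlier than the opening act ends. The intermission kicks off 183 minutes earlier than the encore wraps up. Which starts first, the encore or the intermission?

the intermission

Doors ends at 6:45 PM − 214 min = 3:11 PM.
The encore ends at 3:11 PM − 137 min = 12:54 PM.
The intermission starts at 12:54 PM − 183 min = 9:51 AM.
The encore starts at 9:51 AM + 123 min = 11:54 AM.
The encore starts at 11:54 AM and the intermission starts at 9:51 AM, so the intermission is first.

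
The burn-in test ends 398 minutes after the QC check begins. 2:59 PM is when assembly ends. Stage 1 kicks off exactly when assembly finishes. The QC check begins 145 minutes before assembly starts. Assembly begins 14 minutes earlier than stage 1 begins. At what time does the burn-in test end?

6:58 PM

Stage 1 starts at 2:59 PM.
Assembly starts at 2:59 PM − 14 min = 2:45 PM.
The QC check starts at 2:45 PM − 145 min = 12:20 PM.
The burn-in test ends at 12:20 PM + 398 min = 6:58 PM.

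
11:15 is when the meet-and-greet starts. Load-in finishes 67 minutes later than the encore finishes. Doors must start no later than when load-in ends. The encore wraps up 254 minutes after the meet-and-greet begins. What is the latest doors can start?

16:36

The encore ends at 11:15 + 254 min = 15:29.
Load-in ends at 15:29 + 67 min = 16:36.
Doors is bounded by load-in, so the latest it can start is 16:36.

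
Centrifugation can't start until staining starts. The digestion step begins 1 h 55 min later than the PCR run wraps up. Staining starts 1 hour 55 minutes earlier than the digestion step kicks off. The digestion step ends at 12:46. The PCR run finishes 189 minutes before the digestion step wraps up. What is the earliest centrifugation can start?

09:37

The PCR run ends at 12:46 − 189 min = 09:37.
The digestion step starts at 09:37 + 115 min = 11:32.
Staining starts at 11:32 − 115 min = 09:37.
Centrifugation is bounded by staining, so the earliest it can start is 09:37.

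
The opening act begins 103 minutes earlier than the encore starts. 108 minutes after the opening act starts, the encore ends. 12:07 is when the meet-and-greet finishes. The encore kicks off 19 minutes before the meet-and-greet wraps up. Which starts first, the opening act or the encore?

the opening act

The encore starts at 12:07 − 19 min = 11:48.
The opening act starts at 11:48 − 103 min = 10:05.
The opening act starts at 10:05 and the encore starts at 11:48, so the opening act is first.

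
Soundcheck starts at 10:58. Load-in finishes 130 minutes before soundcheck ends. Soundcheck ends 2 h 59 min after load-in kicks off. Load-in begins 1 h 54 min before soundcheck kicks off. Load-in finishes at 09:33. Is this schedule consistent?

Load-in starts at 10:58 − 114 min = 09:04.
Soundcheck ends at 09:04 + 179 min = 12:03.
Load-in ends at 12:03 − 130 min = 09:53.
But load-in is also said to end at 09:33 — a 20-minute conflict.

No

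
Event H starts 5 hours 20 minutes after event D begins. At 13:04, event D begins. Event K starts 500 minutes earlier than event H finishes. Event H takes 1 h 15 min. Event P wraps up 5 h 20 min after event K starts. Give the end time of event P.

Event H starts at 13:04 + 320 min = 18:24.
Event H ends at 18:24 + 75 min = 19:39.
Event K starts at 19:39 − 500 min = 11:19.
Event P ends at 11:19 + 320 min = 16:39.

16:39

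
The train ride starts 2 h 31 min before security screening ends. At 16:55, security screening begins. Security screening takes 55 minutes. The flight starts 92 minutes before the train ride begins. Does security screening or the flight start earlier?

Security screening ends at 16:55 + 55 min = 17:50.
The train ride starts at 17:50 − 151 min = 15:19.
The flight starts at 15:19 − 92 min = 13:47.
Security screening starts at 16:55 and the flight starts at 13:47, so the flight is first.

the flight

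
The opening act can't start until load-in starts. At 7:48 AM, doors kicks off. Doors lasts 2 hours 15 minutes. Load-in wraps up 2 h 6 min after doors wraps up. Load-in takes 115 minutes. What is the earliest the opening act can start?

10:14 AM

Doors ends at 7:48 AM + 135 min = 10:03 AM.
Load-in ends at 10:03 AM + 126 min = 12:09 PM.
Load-in starts at 12:09 PM − 115 min = 10:14 AM.
The opening act is bounded by load-in, so the earliest it can start is 10:14 AM.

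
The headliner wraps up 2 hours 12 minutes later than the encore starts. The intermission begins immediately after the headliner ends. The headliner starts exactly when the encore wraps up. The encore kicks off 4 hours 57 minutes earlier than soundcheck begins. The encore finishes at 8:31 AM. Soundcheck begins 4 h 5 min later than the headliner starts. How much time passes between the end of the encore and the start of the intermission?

The headliner starts at 8:31 AM.
Soundcheck starts at 8:31 AM + 245 min = 12:36 PM.
The encore starts at 12:36 PM − 297 min = 7:39 AM.
The headliner ends at 7:39 AM + 132 min = 9:51 AM.
So the intermission starts at 9:51 AM.
From 8:31 AM to 9:51 AM is 1 hour 20 minutes.

1 hour 20 minutes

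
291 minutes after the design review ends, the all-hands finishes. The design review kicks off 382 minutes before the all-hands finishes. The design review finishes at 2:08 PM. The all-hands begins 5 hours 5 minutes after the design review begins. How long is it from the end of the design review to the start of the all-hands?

214 minutes

The all-hands ends at 2:08 PM + 291 min = 6:59 PM.
The design review starts at 6:59 PM − 382 min = 12:37 PM.
The all-hands starts at 12:37 PM + 305 min = 5:42 PM.
From 2:08 PM to 5:42 PM is 214 minutes.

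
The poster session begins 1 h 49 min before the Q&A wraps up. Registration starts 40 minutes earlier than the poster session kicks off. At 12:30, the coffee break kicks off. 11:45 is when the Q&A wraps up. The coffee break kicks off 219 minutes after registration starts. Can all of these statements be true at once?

No

The poster session starts at 11:45 − 109 min = 09:56.
Registration starts at 09:56 − 40 min = 09:16.
The coffee break starts at 09:16 + 219 min = 12:55.
But the coffee break is also said to start at 12:30 — a 25-minute conflict.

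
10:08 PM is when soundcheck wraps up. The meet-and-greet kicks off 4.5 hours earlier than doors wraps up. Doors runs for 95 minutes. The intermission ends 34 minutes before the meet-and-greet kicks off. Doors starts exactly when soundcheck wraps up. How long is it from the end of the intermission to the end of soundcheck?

209 minutes

Doors starts at 10:08 PM.
Doors ends at 10:08 PM + 95 min = 11:43 PM.
The meet-and-greet starts at 11:43 PM − 270 min = 7:13 PM.
The intermission ends at 7:13 PM − 34 min = 6:39 PM.
From 6:39 PM to 10:08 PM is 209 minutes.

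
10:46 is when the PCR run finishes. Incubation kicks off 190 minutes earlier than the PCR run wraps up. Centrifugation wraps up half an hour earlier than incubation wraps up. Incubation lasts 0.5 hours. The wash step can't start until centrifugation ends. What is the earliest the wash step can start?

07:36

Incubation starts at 10:46 − 190 min = 07:36.
Incubation ends at 07:36 + 30 min = 08:06.
Centrifugation ends at 08:06 − 30 min = 07:36.
The wash step is bounded by centrifugation, so the earliest it can start is 07:36.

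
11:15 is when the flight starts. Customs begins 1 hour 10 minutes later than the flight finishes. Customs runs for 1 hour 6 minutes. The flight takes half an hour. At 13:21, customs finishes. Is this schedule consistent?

The flight ends at 11:15 + 30 min = 11:45.
Customs starts at 11:45 + 70 min = 12:55.
Customs ends at 12:55 + 66 min = 14:01.
But customs is also said to end at 13:21 — a 40-minute conflict.

No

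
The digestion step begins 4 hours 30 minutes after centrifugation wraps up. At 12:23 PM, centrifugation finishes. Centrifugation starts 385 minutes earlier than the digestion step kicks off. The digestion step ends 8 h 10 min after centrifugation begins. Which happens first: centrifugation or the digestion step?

The digestion step starts at 12:23 PM + 270 min = 4:53 PM.
Centrifugation starts at 4:53 PM − 385 min = 10:28 AM.
Centrifugation starts at 10:28 AM and the digestion step starts at 4:53 PM, so centrifugation is first.

centrifugation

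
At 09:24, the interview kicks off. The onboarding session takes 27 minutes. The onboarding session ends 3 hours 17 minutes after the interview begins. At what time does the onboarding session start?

12:14

The onboarding session ends at 09:24 + 197 min = 12:41.
The onboarding session starts at 12:41 − 27 min = 12:14.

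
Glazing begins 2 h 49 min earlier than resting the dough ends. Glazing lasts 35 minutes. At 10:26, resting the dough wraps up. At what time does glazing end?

08:12

Glazing starts at 10:26 − 169 min = 07:37.
Glazing ends at 07:37 + 35 min = 08:12.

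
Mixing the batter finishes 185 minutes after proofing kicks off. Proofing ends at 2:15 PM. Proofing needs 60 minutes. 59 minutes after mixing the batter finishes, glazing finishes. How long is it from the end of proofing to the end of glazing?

Proofing starts at 2:15 PM − 60 min = 1:15 PM.
Mixing the batter ends at 1:15 PM + 185 min = 4:20 PM.
Glazing ends at 4:20 PM + 59 min = 5:19 PM.
From 2:15 PM to 5:19 PM is 3 hours 4 minutes.

3 hours 4 minutes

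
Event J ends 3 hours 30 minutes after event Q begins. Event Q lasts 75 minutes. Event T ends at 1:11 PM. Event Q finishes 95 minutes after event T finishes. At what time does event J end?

5:01 PM

Event Q ends at 1:11 PM + 95 min = 2:46 PM.
Event Q starts at 2:46 PM − 75 min = 1:31 PM.
Event J ends at 1:31 PM + 210 min = 5:01 PM.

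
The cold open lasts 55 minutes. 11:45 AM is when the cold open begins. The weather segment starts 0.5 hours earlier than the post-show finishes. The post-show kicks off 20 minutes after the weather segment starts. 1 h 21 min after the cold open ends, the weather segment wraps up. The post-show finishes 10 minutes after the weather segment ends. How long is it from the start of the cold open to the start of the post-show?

The cold open ends at 11:45 AM + 55 min = 12:40 PM.
The weather segment ends at 12:40 PM + 81 min = 2:01 PM.
The post-show ends at 2:01 PM + 10 min = 2:11 PM.
The weather segment starts at 2:11 PM − 30 min = 1:41 PM.
The post-show starts at 1:41 PM + 20 min = 2:01 PM.
From 11:45 AM to 2:01 PM is 2 hours 16 minutes.

2 hours 16 minutes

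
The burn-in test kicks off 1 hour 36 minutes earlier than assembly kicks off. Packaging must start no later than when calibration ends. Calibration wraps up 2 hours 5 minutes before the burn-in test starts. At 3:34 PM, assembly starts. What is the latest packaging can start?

11:53 AM

The burn-in test starts at 3:34 PM − 96 min = 1:58 PM.
Calibration ends at 1:58 PM − 125 min = 11:53 AM.
Packaging is bounded by calibration, so the latest it can start is 11:53 AM.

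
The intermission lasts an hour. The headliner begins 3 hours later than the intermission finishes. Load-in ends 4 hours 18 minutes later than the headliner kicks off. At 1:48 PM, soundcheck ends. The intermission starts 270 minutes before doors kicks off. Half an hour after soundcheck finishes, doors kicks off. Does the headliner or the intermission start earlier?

Doors starts at 1:48 PM + 30 min = 2:18 PM.
The intermission starts at 2:18 PM − 270 min = 9:48 AM.
The intermission ends at 9:48 AM + 60 min = 10:48 AM.
The headliner starts at 10:48 AM + 180 min = 1:48 PM.
The headliner starts at 1:48 PM and the intermission starts at 9:48 AM, so the intermission is first.

the intermission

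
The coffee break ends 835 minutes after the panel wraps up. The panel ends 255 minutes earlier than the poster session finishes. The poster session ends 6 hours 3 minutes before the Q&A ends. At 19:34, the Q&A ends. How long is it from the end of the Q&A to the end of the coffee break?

3 hours 37 minutes

The poster session ends at 19:34 − 363 min = 13:31.
The panel ends at 13:31 − 255 min = 09:16.
The coffee break ends at 09:16 + 835 min = 23:11.
From 19:34 to 23:11 is 3 hours 37 minutes.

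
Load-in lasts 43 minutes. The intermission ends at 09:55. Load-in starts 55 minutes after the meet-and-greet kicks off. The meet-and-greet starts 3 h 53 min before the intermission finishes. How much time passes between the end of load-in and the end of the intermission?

2 hours 15 minutes

The meet-and-greet starts at 09:55 − 233 min = 06:02.
Load-in starts at 06:02 + 55 min = 06:57.
Load-in ends at 06:57 + 43 min = 07:40.
From 07:40 to 09:55 is 2 hours 15 minutes.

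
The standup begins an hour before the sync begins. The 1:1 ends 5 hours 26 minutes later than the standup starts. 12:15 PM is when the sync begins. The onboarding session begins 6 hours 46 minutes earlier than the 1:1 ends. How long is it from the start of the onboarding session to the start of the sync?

2 h 20 min

The standup starts at 12:15 PM − 60 min = 11:15 AM.
The 1:1 ends at 11:15 AM + 326 min = 4:41 PM.
The onboarding session starts at 4:41 PM − 406 min = 9:55 AM.
From 9:55 AM to 12:15 PM is 2 h 20 min.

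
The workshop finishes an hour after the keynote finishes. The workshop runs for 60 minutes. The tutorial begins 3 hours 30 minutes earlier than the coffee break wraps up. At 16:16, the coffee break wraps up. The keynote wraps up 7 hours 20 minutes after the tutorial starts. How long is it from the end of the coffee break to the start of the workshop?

The tutorial starts at 16:16 − 210 min = 12:46.
The keynote ends at 12:46 + 440 min = 20:06.
The workshop ends at 20:06 + 60 min = 21:06.
The workshop starts at 21:06 − 60 min = 20:06.
From 16:16 to 20:06 is 3 h 50 min.

3 h 50 min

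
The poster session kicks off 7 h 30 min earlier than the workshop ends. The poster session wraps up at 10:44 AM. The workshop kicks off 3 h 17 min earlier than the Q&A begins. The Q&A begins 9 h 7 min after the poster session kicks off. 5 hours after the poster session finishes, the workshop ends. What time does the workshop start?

The workshop ends at 10:44 AM + 300 min = 3:44 PM.
The poster session starts at 3:44 PM − 450 min = 8:14 AM.
The Q&A starts at 8:14 AM + 547 min = 5:21 PM.
The workshop starts at 5:21 PM − 197 min = 2:04 PM.

2:04 PM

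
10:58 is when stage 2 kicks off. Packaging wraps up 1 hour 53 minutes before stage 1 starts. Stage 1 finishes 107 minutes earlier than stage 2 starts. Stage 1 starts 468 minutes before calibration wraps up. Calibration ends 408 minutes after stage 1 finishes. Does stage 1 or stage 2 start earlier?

Stage 1 ends at 10:58 − 107 min = 09:11.
Calibration ends at 09:11 + 408 min = 15:59.
Stage 1 starts at 15:59 − 468 min = 08:11.
Stage 1 starts at 08:11 and stage 2 starts at 10:58, so stage 1 is first.

stage 1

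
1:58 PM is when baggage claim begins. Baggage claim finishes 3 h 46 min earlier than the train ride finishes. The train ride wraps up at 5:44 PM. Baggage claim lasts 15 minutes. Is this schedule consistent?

Baggage claim ends at 5:44 PM − 226 min = 1:58 PM.
Baggage claim starts at 1:58 PM − 15 min = 1:43 PM.
But baggage claim is also said to start at 1:58 PM — a 15-minute conflict.

No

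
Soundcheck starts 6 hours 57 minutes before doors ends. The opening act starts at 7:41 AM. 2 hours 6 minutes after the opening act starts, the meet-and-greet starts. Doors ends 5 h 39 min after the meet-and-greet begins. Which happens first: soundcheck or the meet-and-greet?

The meet-and-greet starts at 7:41 AM + 126 min = 9:47 AM.
Doors ends at 9:47 AM + 339 min = 3:26 PM.
Soundcheck starts at 3:26 PM − 417 min = 8:29 AM.
Soundcheck starts at 8:29 AM and the meet-and-greet starts at 9:47 AM, so soundcheck is first.

soundcheck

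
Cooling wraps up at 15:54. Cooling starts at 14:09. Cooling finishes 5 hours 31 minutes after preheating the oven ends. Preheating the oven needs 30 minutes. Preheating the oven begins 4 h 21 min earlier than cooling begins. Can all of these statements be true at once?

No

Preheating the oven starts at 14:09 − 261 min = 09:48.
Preheating the oven ends at 09:48 + 30 min = 10:18.
Cooling ends at 10:18 + 331 min = 15:49.
But cooling is also said to end at 15:54 — a 5-minute conflict.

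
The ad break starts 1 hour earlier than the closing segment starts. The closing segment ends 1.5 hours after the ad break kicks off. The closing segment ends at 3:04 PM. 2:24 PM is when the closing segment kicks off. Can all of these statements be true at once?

The ad break starts at 2:24 PM − 60 min = 1:24 PM.
The closing segment ends at 1:24 PM + 90 min = 2:54 PM.
But the closing segment is also said to end at 3:04 PM — a 10-minute conflict.

No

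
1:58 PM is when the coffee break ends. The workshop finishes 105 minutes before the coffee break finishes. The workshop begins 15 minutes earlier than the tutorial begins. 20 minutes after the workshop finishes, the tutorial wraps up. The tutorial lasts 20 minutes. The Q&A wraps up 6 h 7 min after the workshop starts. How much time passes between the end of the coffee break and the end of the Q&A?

The workshop ends at 1:58 PM − 105 min = 12:13 PM.
The tutorial ends at 12:13 PM + 20 min = 12:33 PM.
The tutorial starts at 12:33 PM − 20 min = 12:13 PM.
The workshop starts at 12:13 PM − 15 min = 11:58 AM.
The Q&A ends at 11:58 AM + 367 min = 6:05 PM.
From 1:58 PM to 6:05 PM is 4 h 7 min.

4 h 7 min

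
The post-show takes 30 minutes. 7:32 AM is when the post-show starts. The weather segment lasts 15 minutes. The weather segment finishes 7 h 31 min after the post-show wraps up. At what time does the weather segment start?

The post-show ends at 7:32 AM + 30 min = 8:02 AM.
The weather segment ends at 8:02 AM + 451 min = 3:33 PM.
The weather segment starts at 3:33 PM − 15 min = 3:18 PM.

3:18 PM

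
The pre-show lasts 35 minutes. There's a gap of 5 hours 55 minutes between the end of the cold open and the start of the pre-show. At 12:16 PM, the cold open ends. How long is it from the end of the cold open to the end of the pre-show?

390 minutes

The pre-show starts at 12:16 PM + 355 min = 6:11 PM.
The pre-show ends at 6:11 PM + 35 min = 6:46 PM.
From 12:16 PM to 6:46 PM is 390 minutes.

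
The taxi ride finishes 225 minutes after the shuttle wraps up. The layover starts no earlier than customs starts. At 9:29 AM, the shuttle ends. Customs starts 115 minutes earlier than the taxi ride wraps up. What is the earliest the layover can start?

11:19 AM

The taxi ride ends at 9:29 AM + 225 min = 1:14 PM.
Customs starts at 1:14 PM − 115 min = 11:19 AM.
The layover is bounded by customs, so the earliest it can start is 11:19 AM.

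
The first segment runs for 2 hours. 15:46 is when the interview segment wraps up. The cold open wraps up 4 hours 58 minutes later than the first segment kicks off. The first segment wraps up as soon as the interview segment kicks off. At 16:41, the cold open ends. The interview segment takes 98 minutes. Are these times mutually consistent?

The interview segment starts at 15:46 − 98 min = 14:08.
So the first segment ends at 14:08.
The first segment starts at 14:08 − 120 min = 12:08.
The cold open ends at 12:08 + 298 min = 17:06.
But the cold open is also said to end at 16:41 — a 25-minute conflict.

No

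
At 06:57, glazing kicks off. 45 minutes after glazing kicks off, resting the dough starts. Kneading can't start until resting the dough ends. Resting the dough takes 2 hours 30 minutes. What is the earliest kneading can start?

Resting the dough starts at 06:57 + 45 min = 07:42.
Resting the dough ends at 07:42 + 150 min = 10:12.
Kneading is bounded by resting the dough, so the earliest it can start is 10:12.

10:12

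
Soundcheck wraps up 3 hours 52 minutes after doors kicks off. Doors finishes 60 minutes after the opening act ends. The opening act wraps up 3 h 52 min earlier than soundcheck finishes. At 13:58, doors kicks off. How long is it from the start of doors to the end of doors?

Soundcheck ends at 13:58 + 232 min = 17:50.
The opening act ends at 17:50 − 232 min = 13:58.
Doors ends at 13:58 + 60 min = 14:58.
From 13:58 to 14:58 is 1 hour.

1 hour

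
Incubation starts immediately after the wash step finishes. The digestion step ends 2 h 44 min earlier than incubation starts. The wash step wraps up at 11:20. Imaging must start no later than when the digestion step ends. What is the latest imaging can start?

08:36

Incubation starts at 11:20.
The digestion step ends at 11:20 − 164 min = 08:36.
Imaging is bounded by the digestion step, so the latest it can start is 08:36.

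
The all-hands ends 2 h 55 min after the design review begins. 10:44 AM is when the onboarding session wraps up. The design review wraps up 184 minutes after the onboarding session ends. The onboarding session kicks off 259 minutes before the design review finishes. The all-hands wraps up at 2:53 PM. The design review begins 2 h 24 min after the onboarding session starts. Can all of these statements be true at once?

The design review ends at 10:44 AM + 184 min = 1:48 PM.
The onboarding session starts at 1:48 PM − 259 min = 9:29 AM.
The design review starts at 9:29 AM + 144 min = 11:53 AM.
The all-hands ends at 11:53 AM + 175 min = 2:48 PM.
But the all-hands is also said to end at 2:53 PM — a 5-minute conflict.

No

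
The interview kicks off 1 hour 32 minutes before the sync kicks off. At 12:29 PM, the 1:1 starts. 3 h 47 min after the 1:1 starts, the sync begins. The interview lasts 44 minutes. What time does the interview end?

3:28 PM

The sync starts at 12:29 PM + 227 min = 4:16 PM.
The interview starts at 4:16 PM − 92 min = 2:44 PM.
The interview ends at 2:44 PM + 44 min = 3:28 PM.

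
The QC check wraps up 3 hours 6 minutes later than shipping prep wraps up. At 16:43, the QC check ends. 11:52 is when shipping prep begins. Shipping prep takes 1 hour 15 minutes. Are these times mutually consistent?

No

Shipping prep ends at 11:52 + 75 min = 13:07.
The QC check ends at 13:07 + 186 min = 16:13.
But the QC check is also said to end at 16:43 — a 30-minute conflict.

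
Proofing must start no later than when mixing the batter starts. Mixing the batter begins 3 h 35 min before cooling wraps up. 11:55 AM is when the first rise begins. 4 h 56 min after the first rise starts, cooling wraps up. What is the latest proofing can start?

Cooling ends at 11:55 AM + 296 min = 4:51 PM.
Mixing the batter starts at 4:51 PM − 215 min = 1:16 PM.
Proofing is bounded by mixing the batter, so the latest it can start is 1:16 PM.

1:16 PM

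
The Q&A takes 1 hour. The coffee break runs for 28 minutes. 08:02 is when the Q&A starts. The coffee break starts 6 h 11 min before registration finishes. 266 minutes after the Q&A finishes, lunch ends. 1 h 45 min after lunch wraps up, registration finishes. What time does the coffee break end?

09:30

The Q&A ends at 08:02 + 60 min = 09:02.
Lunch ends at 09:02 + 266 min = 13:28.
Registration ends at 13:28 + 105 min = 15:13.
The coffee break starts at 15:13 − 371 min = 09:02.
The coffee break ends at 09:02 + 28 min = 09:30.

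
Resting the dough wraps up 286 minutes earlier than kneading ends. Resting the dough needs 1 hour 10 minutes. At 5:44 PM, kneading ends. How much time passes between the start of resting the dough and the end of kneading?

Resting the dough ends at 5:44 PM − 286 min = 12:58 PM.
Resting the dough starts at 12:58 PM − 70 min = 11:48 AM.
From 11:48 AM to 5:44 PM is 5 hours 56 minutes.

5 hours 56 minutes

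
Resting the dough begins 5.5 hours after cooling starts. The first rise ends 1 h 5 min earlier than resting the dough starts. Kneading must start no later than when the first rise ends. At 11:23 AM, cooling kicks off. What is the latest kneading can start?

Resting the dough starts at 11:23 AM + 330 min = 4:53 PM.
The first rise ends at 4:53 PM − 65 min = 3:48 PM.
Kneading is bounded by the first rise, so the latest it can start is 3:48 PM.

3:48 PM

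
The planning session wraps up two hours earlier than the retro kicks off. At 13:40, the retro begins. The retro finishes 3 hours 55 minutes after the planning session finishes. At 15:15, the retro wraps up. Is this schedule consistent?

No

The planning session ends at 13:40 − 120 min = 11:40.
The retro ends at 11:40 + 235 min = 15:35.
But the retro is also said to end at 15:15 — a 20-minute conflict.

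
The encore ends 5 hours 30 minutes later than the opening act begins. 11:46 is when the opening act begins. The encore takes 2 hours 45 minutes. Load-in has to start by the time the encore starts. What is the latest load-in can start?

14:31

The encore ends at 11:46 + 330 min = 17:16.
The encore starts at 17:16 − 165 min = 14:31.
Load-in is bounded by the encore, so the latest it can start is 14:31.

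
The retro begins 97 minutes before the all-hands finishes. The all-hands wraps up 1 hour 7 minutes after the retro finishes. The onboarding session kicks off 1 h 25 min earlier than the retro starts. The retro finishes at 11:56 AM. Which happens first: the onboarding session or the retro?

The all-hands ends at 11:56 AM + 67 min = 1:03 PM.
The retro starts at 1:03 PM − 97 min = 11:26 AM.
The onboarding session starts at 11:26 AM − 85 min = 10:01 AM.
The onboarding session starts at 10:01 AM and the retro starts at 11:26 AM, so the onboarding session is first.

the onboarding session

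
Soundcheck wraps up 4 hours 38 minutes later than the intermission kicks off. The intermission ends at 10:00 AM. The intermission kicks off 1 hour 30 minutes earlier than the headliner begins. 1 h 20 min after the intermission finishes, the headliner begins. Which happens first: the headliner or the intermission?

the intermission

The headliner starts at 10:00 AM + 80 min = 11:20 AM.
The intermission starts at 11:20 AM − 90 min = 9:50 AM.
The headliner starts at 11:20 AM and the intermission starts at 9:50 AM, so the intermission is first.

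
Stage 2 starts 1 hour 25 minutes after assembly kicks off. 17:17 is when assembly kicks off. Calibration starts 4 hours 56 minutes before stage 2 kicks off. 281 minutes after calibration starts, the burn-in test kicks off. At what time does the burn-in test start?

Stage 2 starts at 17:17 + 85 min = 18:42.
Calibration starts at 18:42 − 296 min = 13:46.
The burn-in test starts at 13:46 + 281 min = 18:27.

18:27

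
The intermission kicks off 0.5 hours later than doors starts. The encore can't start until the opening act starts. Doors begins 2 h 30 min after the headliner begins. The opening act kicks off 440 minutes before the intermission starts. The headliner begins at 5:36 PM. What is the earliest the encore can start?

1:16 PM

Doors starts at 5:36 PM + 150 min = 8:06 PM.
The intermission starts at 8:06 PM + 30 min = 8:36 PM.
The opening act starts at 8:36 PM − 440 min = 1:16 PM.
The encore is bounded by the opening act, so the earliest it can start is 1:16 PM.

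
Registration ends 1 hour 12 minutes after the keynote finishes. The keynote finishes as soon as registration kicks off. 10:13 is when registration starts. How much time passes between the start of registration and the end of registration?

1 h 12 min

The keynote ends at 10:13.
Registration ends at 10:13 + 72 min = 11:25.
From 10:13 to 11:25 is 1 h 12 min.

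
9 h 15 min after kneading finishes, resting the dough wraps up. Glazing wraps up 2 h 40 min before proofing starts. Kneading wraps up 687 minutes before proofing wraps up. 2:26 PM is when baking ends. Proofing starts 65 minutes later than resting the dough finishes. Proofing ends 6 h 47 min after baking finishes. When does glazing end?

5:26 PM

Proofing ends at 2:26 PM + 407 min = 9:13 PM.
Kneading ends at 9:13 PM − 687 min = 9:46 AM.
Resting the dough ends at 9:46 AM + 555 min = 7:01 PM.
Proofing starts at 7:01 PM + 65 min = 8:06 PM.
Glazing ends at 8:06 PM − 160 min = 5:26 PM.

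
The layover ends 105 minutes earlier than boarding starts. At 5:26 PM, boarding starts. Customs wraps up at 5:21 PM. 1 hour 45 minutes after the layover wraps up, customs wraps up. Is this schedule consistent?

No

The layover ends at 5:26 PM − 105 min = 3:41 PM.
Customs ends at 3:41 PM + 105 min = 5:26 PM.
But customs is also said to end at 5:21 PM — a 5-minute conflict.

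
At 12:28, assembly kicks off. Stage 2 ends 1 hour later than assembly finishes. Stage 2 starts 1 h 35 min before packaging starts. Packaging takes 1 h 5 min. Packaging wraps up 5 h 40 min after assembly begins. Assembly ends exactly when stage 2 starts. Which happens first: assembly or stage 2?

assembly

Packaging ends at 12:28 + 340 min = 18:08.
Packaging starts at 18:08 − 65 min = 17:03.
Stage 2 starts at 17:03 − 95 min = 15:28.
Assembly starts at 12:28 and stage 2 starts at 15:28, so assembly is first.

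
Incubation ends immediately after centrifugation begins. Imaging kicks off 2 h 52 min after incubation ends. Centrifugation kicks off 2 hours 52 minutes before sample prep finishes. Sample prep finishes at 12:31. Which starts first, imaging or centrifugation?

Centrifugation starts at 12:31 − 172 min = 09:39.
So incubation ends at 09:39.
Imaging starts at 09:39 + 172 min = 12:31.
Imaging starts at 12:31 and centrifugation starts at 09:39, so centrifugation is first.

centrifugation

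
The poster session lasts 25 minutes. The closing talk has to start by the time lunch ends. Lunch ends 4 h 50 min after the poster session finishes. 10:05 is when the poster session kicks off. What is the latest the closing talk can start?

The poster session ends at 10:05 + 25 min = 10:30.
Lunch ends at 10:30 + 290 min = 15:20.
The closing talk is bounded by lunch, so the latest it can start is 15:20.

15:20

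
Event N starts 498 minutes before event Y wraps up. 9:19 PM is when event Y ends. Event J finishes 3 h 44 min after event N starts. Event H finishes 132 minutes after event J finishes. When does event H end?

Event N starts at 9:19 PM − 498 min = 1:01 PM.
Event J ends at 1:01 PM + 224 min = 4:45 PM.
Event H ends at 4:45 PM + 132 min = 6:57 PM.

6:57 PM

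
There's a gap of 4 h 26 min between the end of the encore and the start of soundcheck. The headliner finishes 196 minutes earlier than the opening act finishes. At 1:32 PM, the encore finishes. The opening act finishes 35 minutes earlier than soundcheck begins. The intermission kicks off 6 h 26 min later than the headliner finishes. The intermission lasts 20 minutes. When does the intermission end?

8:53 PM

Soundcheck starts at 1:32 PM + 266 min = 5:58 PM.
The opening act ends at 5:58 PM − 35 min = 5:23 PM.
The headliner ends at 5:23 PM − 196 min = 2:07 PM.
The intermission starts at 2:07 PM + 386 min = 8:33 PM.
The intermission ends at 8:33 PM + 20 min = 8:53 PM.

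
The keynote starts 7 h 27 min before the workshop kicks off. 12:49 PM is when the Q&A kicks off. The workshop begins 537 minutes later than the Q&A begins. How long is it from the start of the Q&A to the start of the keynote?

1 h 30 min

The workshop starts at 12:49 PM + 537 min = 9:46 PM.
The keynote starts at 9:46 PM − 447 min = 2:19 PM.
From 12:49 PM to 2:19 PM is 1 h 30 min.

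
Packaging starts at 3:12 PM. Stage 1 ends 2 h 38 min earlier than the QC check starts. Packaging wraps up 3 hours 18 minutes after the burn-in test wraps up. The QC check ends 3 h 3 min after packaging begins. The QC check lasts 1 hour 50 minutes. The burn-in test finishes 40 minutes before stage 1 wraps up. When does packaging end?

4:25 PM

The QC check ends at 3:12 PM + 183 min = 6:15 PM.
The QC check starts at 6:15 PM − 110 min = 4:25 PM.
Stage 1 ends at 4:25 PM − 158 min = 1:47 PM.
The burn-in test ends at 1:47 PM − 40 min = 1:07 PM.
Packaging ends at 1:07 PM + 198 min = 4:25 PM.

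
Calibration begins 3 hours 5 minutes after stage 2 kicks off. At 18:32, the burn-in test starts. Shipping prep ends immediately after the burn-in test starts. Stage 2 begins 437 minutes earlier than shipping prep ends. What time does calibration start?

Shipping prep ends at 18:32.
Stage 2 starts at 18:32 − 437 min = 11:15.
Calibration starts at 11:15 + 185 min = 14:20.

14:20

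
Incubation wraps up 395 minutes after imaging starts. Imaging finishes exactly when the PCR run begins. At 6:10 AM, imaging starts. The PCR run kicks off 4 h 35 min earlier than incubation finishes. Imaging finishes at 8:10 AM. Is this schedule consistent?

Yes

Incubation ends at 6:10 AM + 395 min = 12:45 PM.
The PCR run starts at 12:45 PM − 275 min = 8:10 AM.
So imaging ends at 8:10 AM.
That matches the stated 8:10 AM, so the schedule is consistent.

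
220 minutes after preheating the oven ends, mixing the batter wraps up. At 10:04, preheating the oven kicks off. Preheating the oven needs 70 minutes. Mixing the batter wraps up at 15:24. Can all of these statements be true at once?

No

Preheating the oven ends at 10:04 + 70 min = 11:14.
Mixing the batter ends at 11:14 + 220 min = 14:54.
But mixing the batter is also said to end at 15:24 — a 30-minute conflict.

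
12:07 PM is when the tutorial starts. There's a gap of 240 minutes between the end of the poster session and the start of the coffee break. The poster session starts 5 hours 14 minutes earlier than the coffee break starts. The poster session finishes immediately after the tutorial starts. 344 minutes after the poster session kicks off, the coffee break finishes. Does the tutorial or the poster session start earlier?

The poster session ends at 12:07 PM.
The coffee break starts at 12:07 PM + 240 min = 4:07 PM.
The poster session starts at 4:07 PM − 314 min = 10:53 AM.
The tutorial starts at 12:07 PM and the poster session starts at 10:53 AM, so the poster session is first.

the poster session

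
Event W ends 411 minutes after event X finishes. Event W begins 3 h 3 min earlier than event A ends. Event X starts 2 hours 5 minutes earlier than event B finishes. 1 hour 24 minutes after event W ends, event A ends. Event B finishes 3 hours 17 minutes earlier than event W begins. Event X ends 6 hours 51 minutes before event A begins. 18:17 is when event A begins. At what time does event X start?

Event X ends at 18:17 − 411 min = 11:26.
Event W ends at 11:26 + 411 min = 18:17.
Event A ends at 18:17 + 84 min = 19:41.
Event W starts at 19:41 − 183 min = 16:38.
Event B ends at 16:38 − 197 min = 13:21.
Event X starts at 13:21 − 125 min = 11:16.

11:16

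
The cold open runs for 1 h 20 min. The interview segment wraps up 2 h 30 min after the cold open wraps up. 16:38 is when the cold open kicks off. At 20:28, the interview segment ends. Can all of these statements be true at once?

The cold open ends at 16:38 + 80 min = 17:58.
The interview segment ends at 17:58 + 150 min = 20:28.
That matches the stated 20:28, so the schedule is consistent.

Yes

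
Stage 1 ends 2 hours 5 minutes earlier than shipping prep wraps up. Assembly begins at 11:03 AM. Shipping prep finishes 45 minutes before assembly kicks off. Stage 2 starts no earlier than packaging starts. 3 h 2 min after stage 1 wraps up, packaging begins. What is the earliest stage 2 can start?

Shipping prep ends at 11:03 AM − 45 min = 10:18 AM.
Stage 1 ends at 10:18 AM − 125 min = 8:13 AM.
Packaging starts at 8:13 AM + 182 min = 11:15 AM.
Stage 2 is bounded by packaging, so the earliest it can start is 11:15 AM.

11:15 AM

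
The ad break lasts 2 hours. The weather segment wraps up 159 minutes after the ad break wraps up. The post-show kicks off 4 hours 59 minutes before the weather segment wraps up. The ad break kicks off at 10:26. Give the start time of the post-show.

The ad break ends at 10:26 + 120 min = 12:26.
The weather segment ends at 12:26 + 159 min = 15:05.
The post-show starts at 15:05 − 299 min = 10:06.

10:06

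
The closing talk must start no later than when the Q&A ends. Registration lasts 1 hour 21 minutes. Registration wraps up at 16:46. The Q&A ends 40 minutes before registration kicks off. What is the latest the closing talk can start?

14:45

Registration starts at 16:46 − 81 min = 15:25.
The Q&A ends at 15:25 − 40 min = 14:45.
The closing talk is bounded by the Q&A, so the latest it can start is 14:45.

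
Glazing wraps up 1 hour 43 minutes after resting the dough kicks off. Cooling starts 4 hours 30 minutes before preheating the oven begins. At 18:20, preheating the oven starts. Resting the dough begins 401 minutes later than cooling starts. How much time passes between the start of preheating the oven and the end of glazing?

Cooling starts at 18:20 − 270 min = 13:50.
Resting the dough starts at 13:50 + 401 min = 20:31.
Glazing ends at 20:31 + 103 min = 22:14.
From 18:20 to 22:14 is 3 hours 54 minutes.

3 hours 54 minutes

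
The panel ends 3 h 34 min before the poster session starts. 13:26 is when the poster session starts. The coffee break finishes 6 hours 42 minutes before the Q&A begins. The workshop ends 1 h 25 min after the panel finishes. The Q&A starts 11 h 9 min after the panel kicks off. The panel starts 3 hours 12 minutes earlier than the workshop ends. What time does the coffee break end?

The panel ends at 13:26 − 214 min = 09:52.
The workshop ends at 09:52 + 85 min = 11:17.
The panel starts at 11:17 − 192 min = 08:05.
The Q&A starts at 08:05 + 669 min = 19:14.
The coffee break ends at 19:14 − 402 min = 12:32.

12:32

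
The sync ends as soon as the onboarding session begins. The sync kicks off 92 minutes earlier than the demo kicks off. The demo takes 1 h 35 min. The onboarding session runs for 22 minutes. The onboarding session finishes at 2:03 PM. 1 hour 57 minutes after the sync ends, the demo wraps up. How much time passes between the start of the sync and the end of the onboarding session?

The onboarding session starts at 2:03 PM − 22 min = 1:41 PM.
So the sync ends at 1:41 PM.
The demo ends at 1:41 PM + 117 min = 3:38 PM.
The demo starts at 3:38 PM − 95 min = 2:03 PM.
The sync starts at 2:03 PM − 92 min = 12:31 PM.
From 12:31 PM to 2:03 PM is 1 h 32 min.

1 h 32 min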